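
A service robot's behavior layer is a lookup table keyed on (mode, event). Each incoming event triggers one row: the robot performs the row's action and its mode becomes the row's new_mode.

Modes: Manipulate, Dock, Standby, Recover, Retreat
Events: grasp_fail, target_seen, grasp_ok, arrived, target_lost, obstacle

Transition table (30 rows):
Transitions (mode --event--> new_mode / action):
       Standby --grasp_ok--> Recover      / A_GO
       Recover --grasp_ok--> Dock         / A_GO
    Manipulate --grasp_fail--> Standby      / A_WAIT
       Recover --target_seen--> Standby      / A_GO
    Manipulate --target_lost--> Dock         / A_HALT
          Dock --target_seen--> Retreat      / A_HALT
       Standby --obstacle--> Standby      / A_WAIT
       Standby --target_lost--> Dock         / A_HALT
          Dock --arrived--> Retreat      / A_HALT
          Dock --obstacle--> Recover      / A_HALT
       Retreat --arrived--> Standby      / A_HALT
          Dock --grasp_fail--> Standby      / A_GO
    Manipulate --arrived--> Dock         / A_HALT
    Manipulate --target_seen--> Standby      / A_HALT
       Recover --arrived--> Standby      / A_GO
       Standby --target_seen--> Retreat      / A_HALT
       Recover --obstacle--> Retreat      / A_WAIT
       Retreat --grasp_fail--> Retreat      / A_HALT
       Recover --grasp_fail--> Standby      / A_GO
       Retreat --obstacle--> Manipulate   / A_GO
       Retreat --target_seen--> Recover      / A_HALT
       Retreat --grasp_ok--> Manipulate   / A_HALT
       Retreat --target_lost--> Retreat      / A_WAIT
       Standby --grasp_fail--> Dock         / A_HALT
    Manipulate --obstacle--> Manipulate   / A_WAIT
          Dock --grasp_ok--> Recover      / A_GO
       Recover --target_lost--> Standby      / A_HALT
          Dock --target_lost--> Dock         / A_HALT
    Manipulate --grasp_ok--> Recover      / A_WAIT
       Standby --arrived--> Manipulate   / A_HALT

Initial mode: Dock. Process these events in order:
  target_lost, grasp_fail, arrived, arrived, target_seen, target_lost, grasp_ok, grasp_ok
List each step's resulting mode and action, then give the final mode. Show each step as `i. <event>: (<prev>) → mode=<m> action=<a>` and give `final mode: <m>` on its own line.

1. target_lost: (Dock) → mode=Dock action=A_HALT
2. grasp_fail: (Dock) → mode=Standby action=A_GO
3. arrived: (Standby) → mode=Manipulate action=A_HALT
4. arrived: (Manipulate) → mode=Dock action=A_HALT
5. target_seen: (Dock) → mode=Retreat action=A_HALT
6. target_lost: (Retreat) → mode=Retreat action=A_WAIT
7. grasp_ok: (Retreat) → mode=Manipulate action=A_HALT
8. grasp_ok: (Manipulate) → mode=Recover action=A_WAIT

final mode: Recover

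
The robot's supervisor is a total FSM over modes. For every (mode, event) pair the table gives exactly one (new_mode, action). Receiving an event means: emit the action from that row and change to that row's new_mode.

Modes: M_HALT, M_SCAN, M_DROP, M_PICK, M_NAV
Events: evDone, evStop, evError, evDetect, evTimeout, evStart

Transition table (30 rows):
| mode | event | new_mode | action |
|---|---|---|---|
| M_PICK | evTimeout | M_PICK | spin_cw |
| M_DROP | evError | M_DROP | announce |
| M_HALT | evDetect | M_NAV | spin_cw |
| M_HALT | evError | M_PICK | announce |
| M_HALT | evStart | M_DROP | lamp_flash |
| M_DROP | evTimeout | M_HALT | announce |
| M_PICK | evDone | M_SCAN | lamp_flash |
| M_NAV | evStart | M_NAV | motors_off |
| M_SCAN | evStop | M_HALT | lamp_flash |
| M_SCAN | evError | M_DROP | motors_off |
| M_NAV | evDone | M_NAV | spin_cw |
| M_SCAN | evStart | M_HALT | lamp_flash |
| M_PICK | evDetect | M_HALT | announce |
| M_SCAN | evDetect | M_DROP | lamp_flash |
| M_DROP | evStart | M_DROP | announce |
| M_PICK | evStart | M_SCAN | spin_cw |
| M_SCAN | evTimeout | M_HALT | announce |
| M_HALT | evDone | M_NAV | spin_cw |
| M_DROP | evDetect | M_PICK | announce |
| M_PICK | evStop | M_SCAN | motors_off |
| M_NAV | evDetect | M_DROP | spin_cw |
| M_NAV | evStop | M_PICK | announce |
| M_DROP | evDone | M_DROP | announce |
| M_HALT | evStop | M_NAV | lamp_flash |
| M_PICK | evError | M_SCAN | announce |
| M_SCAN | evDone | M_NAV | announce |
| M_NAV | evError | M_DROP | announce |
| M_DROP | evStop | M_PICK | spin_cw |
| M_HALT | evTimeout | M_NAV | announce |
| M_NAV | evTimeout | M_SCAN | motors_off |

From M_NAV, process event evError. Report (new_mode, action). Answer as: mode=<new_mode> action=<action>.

current mode = M_NAV; filter table to that mode:
  (M_NAV, evStart) → (M_NAV, motors_off)
  (M_NAV, evDone) → (M_NAV, spin_cw)
  (M_NAV, evDetect) → (M_DROP, spin_cw)
  (M_NAV, evStop) → (M_PICK, announce)
  (M_NAV, evError) → (M_DROP, announce)  ← event matches
  (M_NAV, evTimeout) → (M_SCAN, motors_off)
event = evError selects (M_DROP, announce)

mode=M_DROP action=announce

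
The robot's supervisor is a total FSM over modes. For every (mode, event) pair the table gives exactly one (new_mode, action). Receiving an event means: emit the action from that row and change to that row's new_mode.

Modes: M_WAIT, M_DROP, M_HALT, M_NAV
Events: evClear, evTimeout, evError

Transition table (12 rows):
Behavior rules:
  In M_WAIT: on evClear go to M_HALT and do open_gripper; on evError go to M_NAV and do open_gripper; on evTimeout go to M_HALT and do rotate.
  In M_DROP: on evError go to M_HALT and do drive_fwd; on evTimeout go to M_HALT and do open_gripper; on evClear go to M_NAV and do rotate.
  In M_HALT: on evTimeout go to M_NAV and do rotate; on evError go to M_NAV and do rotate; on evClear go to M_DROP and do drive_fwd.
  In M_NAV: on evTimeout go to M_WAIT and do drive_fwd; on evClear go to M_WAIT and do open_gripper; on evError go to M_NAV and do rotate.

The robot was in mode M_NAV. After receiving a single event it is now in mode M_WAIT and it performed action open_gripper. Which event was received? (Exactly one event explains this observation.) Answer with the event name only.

try evClear: (M_NAV, evClear) → (M_WAIT, open_gripper)  ← matches
try evTimeout: (M_NAV, evTimeout) → (M_WAIT, drive_fwd)
try evError: (M_NAV, evError) → (M_NAV, rotate)

evClear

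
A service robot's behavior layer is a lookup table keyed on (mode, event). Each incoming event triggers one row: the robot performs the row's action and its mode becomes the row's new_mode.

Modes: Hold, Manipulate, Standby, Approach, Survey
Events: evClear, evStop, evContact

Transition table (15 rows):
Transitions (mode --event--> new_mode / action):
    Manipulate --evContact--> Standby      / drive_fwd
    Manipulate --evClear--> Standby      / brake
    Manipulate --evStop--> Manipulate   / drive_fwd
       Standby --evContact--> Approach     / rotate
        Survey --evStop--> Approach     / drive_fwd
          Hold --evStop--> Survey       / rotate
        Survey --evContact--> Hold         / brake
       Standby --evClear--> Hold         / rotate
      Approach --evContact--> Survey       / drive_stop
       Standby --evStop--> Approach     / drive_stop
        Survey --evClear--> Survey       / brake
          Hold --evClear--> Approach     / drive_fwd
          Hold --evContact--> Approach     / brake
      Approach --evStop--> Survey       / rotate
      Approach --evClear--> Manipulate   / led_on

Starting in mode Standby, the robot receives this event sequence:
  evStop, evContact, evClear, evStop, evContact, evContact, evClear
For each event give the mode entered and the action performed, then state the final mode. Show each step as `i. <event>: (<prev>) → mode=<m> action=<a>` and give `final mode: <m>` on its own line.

1. evStop: (Standby) → mode=Approach action=drive_stop
2. evContact: (Approach) → mode=Survey action=drive_stop
3. evClear: (Survey) → mode=Survey action=brake
4. evStop: (Survey) → mode=Approach action=drive_fwd
5. evContact: (Approach) → mode=Survey action=drive_stop
6. evContact: (Survey) → mode=Hold action=brake
7. evClear: (Hold) → mode=Approach action=drive_fwd

final mode: Approach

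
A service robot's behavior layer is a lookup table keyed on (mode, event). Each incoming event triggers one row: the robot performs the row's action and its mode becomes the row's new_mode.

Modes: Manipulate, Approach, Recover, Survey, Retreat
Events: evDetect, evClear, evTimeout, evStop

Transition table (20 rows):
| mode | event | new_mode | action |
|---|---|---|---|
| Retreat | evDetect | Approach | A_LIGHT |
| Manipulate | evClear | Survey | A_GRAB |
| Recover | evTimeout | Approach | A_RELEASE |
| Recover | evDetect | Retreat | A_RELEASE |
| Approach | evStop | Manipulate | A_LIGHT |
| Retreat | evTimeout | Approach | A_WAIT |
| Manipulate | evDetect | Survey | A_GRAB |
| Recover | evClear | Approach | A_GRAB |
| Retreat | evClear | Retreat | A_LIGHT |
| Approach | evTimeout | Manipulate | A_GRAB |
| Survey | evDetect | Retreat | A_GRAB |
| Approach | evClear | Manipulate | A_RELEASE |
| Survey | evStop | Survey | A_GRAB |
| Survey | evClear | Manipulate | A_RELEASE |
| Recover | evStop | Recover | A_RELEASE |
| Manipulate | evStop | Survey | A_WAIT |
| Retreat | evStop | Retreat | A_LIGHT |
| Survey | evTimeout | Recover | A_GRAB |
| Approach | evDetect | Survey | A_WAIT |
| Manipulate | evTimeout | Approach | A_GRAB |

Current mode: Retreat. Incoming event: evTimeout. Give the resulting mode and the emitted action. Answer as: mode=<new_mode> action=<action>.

current mode = Retreat; filter table to that mode:
  (Retreat, evDetect) → (Approach, A_LIGHT)
  (Retreat, evTimeout) → (Approach, A_WAIT)  ← event matches
  (Retreat, evClear) → (Retreat, A_LIGHT)
  (Retreat, evStop) → (Retreat, A_LIGHT)
event = evTimeout selects (Approach, A_WAIT)

mode=Approach action=A_WAIT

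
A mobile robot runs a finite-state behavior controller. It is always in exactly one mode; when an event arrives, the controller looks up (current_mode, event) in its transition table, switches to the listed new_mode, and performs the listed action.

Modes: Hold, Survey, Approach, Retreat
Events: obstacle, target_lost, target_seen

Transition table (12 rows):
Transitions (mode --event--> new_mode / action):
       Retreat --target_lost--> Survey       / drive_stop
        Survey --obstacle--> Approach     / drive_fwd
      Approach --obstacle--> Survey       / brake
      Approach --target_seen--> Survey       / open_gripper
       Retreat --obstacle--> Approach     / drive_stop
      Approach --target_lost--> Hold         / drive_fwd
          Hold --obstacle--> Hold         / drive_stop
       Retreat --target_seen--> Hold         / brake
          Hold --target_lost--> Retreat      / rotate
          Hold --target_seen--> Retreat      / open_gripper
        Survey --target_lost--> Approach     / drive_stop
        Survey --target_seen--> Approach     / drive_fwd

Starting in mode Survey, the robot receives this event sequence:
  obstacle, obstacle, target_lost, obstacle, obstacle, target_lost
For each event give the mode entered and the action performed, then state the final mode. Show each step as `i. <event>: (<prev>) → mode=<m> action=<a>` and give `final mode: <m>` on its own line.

final mode: Hold

1. obstacle: (Survey) → mode=Approach action=drive_fwd
2. obstacle: (Approach) → mode=Survey action=brake
3. target_lost: (Survey) → mode=Approach action=drive_stop
4. obstacle: (Approach) → mode=Survey action=brake
5. obstacle: (Survey) → mode=Approach action=drive_fwd
6. target_lost: (Approach) → mode=Hold action=drive_fwd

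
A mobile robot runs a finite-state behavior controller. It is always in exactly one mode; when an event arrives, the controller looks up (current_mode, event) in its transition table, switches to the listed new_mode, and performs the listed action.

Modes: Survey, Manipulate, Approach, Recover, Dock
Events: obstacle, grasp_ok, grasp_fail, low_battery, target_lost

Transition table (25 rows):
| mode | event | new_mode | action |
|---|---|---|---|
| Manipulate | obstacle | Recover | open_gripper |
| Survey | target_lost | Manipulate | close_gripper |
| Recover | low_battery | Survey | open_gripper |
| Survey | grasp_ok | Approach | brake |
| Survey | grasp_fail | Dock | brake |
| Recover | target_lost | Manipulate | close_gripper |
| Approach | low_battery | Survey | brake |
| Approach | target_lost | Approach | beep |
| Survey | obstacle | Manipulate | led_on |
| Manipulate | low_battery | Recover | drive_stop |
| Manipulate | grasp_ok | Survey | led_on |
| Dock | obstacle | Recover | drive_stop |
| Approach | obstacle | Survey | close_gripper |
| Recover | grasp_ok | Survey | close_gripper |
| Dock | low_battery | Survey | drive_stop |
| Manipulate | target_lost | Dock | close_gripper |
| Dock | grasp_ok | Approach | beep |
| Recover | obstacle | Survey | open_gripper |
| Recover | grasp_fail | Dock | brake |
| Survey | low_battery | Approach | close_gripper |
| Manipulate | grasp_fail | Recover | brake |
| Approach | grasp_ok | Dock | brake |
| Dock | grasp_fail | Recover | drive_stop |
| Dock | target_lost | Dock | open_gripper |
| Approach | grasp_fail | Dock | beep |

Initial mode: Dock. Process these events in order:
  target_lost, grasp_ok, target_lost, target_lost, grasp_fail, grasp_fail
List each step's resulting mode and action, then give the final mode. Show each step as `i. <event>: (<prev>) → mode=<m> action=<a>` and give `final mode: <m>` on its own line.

final mode: Recover

1. target_lost: (Dock) → mode=Dock action=open_gripper
2. grasp_ok: (Dock) → mode=Approach action=beep
3. target_lost: (Approach) → mode=Approach action=beep
4. target_lost: (Approach) → mode=Approach action=beep
5. grasp_fail: (Approach) → mode=Dock action=beep
6. grasp_fail: (Dock) → mode=Recover action=drive_stop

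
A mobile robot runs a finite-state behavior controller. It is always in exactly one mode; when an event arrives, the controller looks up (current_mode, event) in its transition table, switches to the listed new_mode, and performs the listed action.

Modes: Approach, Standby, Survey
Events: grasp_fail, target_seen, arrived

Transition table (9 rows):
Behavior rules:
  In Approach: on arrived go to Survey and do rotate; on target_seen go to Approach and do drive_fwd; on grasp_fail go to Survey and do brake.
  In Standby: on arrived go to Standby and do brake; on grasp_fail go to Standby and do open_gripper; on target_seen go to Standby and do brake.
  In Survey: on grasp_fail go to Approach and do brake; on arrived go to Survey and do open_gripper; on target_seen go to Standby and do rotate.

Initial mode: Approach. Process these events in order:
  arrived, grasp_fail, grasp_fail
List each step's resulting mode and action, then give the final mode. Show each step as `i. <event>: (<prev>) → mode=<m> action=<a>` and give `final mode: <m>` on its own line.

final mode: Survey

1. arrived: (Approach) → mode=Survey action=rotate
2. grasp_fail: (Survey) → mode=Approach action=brake
3. grasp_fail: (Approach) → mode=Survey action=brake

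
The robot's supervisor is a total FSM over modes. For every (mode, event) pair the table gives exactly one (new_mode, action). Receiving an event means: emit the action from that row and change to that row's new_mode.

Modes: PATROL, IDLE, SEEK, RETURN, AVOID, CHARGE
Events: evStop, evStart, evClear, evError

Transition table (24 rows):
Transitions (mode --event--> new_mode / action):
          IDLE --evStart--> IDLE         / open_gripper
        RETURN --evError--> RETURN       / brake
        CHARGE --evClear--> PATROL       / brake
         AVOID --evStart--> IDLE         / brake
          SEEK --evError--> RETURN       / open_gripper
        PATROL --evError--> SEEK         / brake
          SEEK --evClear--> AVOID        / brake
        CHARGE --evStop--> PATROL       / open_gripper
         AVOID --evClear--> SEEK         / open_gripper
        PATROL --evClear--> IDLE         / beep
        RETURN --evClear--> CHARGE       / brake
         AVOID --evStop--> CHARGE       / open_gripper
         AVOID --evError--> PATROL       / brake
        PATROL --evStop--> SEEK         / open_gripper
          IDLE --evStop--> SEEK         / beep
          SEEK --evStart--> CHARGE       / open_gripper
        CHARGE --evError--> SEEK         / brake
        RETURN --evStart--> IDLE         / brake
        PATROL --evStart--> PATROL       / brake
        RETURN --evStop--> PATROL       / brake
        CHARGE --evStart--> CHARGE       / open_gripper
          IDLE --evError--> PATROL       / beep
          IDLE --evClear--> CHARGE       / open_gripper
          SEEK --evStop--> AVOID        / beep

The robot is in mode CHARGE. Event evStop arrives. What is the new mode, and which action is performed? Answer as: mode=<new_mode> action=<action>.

current mode = CHARGE; filter table to that mode:
  (CHARGE, evClear) → (PATROL, brake)
  (CHARGE, evStop) → (PATROL, open_gripper)  ← event matches
  (CHARGE, evError) → (SEEK, brake)
  (CHARGE, evStart) → (CHARGE, open_gripper)
event = evStop selects (PATROL, open_gripper)

mode=PATROL action=open_gripper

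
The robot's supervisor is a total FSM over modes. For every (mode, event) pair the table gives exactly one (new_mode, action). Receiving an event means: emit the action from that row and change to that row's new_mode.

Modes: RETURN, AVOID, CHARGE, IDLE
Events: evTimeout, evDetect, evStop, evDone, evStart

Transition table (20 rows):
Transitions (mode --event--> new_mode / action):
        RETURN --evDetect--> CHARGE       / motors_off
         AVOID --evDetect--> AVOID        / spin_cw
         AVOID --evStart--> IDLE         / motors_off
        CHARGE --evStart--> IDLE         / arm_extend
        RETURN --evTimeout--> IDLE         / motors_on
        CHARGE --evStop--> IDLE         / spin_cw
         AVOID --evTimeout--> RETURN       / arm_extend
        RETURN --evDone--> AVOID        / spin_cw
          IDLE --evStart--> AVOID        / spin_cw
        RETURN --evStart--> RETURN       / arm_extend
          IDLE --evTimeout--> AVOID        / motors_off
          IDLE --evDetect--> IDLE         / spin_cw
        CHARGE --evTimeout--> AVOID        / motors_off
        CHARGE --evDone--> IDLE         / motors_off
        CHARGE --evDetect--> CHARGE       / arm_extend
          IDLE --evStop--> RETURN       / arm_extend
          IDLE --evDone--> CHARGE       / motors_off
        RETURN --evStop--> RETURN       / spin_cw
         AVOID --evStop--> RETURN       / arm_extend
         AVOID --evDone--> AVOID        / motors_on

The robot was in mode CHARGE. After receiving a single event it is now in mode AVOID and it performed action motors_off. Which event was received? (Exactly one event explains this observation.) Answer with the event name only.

evTimeout

try evTimeout: (CHARGE, evTimeout) → (AVOID, motors_off)  ← matches
try evDetect: (CHARGE, evDetect) → (CHARGE, arm_extend)
try evStop: (CHARGE, evStop) → (IDLE, spin_cw)
try evDone: (CHARGE, evDone) → (IDLE, motors_off)
try evStart: (CHARGE, evStart) → (IDLE, arm_extend)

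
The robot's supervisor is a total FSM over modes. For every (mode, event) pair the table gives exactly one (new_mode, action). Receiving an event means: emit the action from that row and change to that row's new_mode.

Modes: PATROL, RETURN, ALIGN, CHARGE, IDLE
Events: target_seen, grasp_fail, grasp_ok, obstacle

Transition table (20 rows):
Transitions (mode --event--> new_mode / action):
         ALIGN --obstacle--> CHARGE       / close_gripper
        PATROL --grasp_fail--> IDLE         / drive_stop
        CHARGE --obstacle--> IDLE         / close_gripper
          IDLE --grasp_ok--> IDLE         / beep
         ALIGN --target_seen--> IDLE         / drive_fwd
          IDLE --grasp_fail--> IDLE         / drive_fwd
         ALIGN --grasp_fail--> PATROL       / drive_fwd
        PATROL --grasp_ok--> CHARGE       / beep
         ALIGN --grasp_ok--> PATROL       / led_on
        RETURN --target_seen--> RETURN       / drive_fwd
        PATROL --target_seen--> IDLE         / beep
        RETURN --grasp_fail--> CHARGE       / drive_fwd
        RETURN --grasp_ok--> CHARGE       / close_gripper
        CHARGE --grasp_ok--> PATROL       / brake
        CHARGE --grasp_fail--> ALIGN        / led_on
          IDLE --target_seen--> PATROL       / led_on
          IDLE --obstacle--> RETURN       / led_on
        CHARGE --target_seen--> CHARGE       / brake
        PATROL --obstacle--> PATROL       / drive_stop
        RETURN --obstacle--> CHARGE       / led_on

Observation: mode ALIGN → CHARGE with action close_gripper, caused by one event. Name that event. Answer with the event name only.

try target_seen: (ALIGN, target_seen) → (IDLE, drive_fwd)
try grasp_fail: (ALIGN, grasp_fail) → (PATROL, drive_fwd)
try grasp_ok: (ALIGN, grasp_ok) → (PATROL, led_on)
try obstacle: (ALIGN, obstacle) → (CHARGE, close_gripper)  ← matches

obstacle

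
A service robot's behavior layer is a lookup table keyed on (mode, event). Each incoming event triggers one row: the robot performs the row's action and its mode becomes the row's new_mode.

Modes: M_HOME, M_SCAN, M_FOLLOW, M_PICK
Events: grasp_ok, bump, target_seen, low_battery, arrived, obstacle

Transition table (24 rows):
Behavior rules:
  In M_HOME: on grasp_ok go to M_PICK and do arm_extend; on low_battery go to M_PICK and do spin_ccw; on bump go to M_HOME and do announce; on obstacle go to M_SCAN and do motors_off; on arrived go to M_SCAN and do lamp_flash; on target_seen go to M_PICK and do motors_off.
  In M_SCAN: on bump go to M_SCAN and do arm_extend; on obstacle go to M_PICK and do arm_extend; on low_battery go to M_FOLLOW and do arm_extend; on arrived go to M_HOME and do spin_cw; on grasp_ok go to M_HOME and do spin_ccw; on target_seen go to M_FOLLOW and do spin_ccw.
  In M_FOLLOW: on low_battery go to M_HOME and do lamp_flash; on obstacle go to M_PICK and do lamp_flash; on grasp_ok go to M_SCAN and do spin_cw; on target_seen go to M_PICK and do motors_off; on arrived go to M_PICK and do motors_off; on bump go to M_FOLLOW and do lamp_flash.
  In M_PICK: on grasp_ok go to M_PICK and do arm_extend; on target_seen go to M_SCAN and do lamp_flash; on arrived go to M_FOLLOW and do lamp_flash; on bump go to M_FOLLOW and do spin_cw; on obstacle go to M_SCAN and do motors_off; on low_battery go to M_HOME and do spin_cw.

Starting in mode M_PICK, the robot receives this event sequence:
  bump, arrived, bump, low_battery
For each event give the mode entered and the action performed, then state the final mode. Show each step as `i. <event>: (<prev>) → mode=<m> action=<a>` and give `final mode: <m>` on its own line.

1. bump: (M_PICK) → mode=M_FOLLOW action=spin_cw
2. arrived: (M_FOLLOW) → mode=M_PICK action=motors_off
3. bump: (M_PICK) → mode=M_FOLLOW action=spin_cw
4. low_battery: (M_FOLLOW) → mode=M_HOME action=lamp_flash

final mode: M_HOME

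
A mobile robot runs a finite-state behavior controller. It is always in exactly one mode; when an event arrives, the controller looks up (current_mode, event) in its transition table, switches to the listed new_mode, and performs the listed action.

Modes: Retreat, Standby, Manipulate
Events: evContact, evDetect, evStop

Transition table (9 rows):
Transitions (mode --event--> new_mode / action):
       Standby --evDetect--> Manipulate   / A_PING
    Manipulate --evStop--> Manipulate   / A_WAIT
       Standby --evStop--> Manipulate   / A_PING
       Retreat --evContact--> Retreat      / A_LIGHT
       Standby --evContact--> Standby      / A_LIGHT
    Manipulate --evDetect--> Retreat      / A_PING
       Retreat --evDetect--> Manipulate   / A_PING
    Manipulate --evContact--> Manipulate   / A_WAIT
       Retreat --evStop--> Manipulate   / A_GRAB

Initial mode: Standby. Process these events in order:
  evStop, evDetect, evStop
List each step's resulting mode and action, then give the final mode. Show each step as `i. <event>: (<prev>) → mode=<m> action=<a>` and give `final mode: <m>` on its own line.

final mode: Manipulate

1. evStop: (Standby) → mode=Manipulate action=A_PING
2. evDetect: (Manipulate) → mode=Retreat action=A_PING
3. evStop: (Retreat) → mode=Manipulate action=A_GRAB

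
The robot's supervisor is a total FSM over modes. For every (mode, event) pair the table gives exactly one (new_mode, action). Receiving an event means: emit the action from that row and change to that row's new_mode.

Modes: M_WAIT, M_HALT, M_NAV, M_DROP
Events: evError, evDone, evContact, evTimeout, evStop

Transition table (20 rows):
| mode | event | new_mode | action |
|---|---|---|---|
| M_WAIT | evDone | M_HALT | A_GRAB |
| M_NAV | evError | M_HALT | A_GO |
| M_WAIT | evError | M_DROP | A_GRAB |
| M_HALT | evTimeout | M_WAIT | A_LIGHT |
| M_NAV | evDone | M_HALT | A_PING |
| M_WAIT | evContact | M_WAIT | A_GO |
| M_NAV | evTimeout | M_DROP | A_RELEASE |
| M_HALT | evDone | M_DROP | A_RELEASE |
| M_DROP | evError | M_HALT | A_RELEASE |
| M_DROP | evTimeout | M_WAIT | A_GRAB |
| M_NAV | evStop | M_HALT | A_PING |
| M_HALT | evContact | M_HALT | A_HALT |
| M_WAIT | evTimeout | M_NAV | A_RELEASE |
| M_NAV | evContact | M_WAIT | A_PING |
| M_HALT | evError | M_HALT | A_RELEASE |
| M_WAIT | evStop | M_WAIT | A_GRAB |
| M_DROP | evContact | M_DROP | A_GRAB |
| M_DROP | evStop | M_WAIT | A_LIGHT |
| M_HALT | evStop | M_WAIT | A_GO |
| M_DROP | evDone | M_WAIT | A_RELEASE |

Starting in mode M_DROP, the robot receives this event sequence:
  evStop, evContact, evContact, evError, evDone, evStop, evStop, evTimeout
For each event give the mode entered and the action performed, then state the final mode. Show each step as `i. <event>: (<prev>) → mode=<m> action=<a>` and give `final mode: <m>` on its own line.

1. evStop: (M_DROP) → mode=M_WAIT action=A_LIGHT
2. evContact: (M_WAIT) → mode=M_WAIT action=A_GO
3. evContact: (M_WAIT) → mode=M_WAIT action=A_GO
4. evError: (M_WAIT) → mode=M_DROP action=A_GRAB
5. evDone: (M_DROP) → mode=M_WAIT action=A_RELEASE
6. evStop: (M_WAIT) → mode=M_WAIT action=A_GRAB
7. evStop: (M_WAIT) → mode=M_WAIT action=A_GRAB
8. evTimeout: (M_WAIT) → mode=M_NAV action=A_RELEASE

final mode: M_NAV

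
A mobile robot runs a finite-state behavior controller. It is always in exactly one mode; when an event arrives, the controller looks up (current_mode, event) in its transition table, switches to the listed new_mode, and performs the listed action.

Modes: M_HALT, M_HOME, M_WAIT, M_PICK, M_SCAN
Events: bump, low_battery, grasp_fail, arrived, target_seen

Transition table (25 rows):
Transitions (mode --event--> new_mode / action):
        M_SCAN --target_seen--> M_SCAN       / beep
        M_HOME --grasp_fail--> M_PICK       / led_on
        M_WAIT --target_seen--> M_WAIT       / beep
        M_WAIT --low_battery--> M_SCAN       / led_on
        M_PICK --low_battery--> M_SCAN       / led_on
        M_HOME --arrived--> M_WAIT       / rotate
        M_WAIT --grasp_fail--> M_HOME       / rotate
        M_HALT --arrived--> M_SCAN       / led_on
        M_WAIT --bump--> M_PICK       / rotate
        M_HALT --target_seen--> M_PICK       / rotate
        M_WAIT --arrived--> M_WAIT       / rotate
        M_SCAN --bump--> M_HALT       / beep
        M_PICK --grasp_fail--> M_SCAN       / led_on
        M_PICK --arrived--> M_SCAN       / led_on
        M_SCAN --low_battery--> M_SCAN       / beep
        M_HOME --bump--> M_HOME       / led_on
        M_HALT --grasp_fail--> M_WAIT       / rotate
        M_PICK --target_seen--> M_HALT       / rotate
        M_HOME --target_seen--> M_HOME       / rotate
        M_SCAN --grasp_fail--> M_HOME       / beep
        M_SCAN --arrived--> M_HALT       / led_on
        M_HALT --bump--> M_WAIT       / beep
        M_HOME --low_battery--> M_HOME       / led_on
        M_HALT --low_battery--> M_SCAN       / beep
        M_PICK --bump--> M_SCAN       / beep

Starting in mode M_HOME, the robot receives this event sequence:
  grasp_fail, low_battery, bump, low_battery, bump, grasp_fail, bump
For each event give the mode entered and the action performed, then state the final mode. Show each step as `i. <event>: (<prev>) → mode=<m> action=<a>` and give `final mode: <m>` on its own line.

final mode: M_PICK

1. grasp_fail: (M_HOME) → mode=M_PICK action=led_on
2. low_battery: (M_PICK) → mode=M_SCAN action=led_on
3. bump: (M_SCAN) → mode=M_HALT action=beep
4. low_battery: (M_HALT) → mode=M_SCAN action=beep
5. bump: (M_SCAN) → mode=M_HALT action=beep
6. grasp_fail: (M_HALT) → mode=M_WAIT action=rotate
7. bump: (M_WAIT) → mode=M_PICK action=rotate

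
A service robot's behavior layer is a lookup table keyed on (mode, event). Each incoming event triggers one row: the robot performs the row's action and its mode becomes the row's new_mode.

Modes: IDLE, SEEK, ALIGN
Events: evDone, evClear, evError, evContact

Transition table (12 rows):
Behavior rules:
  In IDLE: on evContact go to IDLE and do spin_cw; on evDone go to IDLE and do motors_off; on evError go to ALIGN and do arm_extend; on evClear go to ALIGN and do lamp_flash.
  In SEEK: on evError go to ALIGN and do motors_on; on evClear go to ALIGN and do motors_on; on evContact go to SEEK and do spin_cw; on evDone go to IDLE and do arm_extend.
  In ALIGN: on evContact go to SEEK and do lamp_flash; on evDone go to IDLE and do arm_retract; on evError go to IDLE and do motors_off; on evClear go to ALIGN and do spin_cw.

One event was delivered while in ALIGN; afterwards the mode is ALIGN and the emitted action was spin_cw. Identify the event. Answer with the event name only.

try evDone: (ALIGN, evDone) → (IDLE, arm_retract)
try evClear: (ALIGN, evClear) → (ALIGN, spin_cw)  ← matches
try evError: (ALIGN, evError) → (IDLE, motors_off)
try evContact: (ALIGN, evContact) → (SEEK, lamp_flash)

evClear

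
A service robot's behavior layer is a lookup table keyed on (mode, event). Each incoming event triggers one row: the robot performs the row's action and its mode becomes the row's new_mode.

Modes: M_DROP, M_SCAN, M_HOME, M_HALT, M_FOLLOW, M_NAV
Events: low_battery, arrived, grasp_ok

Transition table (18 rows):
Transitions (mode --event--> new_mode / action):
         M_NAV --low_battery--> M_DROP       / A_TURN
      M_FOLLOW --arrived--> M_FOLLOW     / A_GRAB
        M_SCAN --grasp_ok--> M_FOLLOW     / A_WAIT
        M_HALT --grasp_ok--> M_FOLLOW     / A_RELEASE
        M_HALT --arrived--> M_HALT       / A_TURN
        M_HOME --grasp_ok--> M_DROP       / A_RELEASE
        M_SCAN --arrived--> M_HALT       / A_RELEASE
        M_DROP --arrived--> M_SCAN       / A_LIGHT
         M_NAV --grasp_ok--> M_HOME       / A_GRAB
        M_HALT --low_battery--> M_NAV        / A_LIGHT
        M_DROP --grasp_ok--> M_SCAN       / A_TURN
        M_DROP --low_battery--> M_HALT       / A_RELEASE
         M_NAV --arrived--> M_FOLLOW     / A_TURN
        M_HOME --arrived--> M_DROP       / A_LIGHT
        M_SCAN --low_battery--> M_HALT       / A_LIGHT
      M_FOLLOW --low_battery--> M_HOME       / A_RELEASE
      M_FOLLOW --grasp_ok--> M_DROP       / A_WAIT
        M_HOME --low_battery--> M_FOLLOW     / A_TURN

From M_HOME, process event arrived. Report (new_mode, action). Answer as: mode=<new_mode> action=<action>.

mode=M_DROP action=A_LIGHT

current mode = M_HOME; filter table to that mode:
  (M_HOME, grasp_ok) → (M_DROP, A_RELEASE)
  (M_HOME, arrived) → (M_DROP, A_LIGHT)  ← event matches
  (M_HOME, low_battery) → (M_FOLLOW, A_TURN)
event = arrived selects (M_DROP, A_LIGHT)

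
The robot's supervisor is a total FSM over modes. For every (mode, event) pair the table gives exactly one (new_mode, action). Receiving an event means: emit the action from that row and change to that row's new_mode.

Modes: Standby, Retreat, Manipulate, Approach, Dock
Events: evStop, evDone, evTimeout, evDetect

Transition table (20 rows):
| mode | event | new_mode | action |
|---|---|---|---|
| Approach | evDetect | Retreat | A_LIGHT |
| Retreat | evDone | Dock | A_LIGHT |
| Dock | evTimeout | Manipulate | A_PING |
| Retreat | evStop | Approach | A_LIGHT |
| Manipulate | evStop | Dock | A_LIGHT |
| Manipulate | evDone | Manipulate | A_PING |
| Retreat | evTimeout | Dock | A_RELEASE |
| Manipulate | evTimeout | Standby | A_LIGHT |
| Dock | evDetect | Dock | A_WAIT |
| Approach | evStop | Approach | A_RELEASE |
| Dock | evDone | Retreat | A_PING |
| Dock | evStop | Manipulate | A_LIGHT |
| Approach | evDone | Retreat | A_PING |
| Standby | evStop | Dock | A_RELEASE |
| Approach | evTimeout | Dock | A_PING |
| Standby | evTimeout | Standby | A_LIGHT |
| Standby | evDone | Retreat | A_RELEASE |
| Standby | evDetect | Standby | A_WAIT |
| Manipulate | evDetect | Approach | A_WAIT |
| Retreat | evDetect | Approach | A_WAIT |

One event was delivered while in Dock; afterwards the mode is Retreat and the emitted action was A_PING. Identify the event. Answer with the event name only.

try evStop: (Dock, evStop) → (Manipulate, A_LIGHT)
try evDone: (Dock, evDone) → (Retreat, A_PING)  ← matches
try evTimeout: (Dock, evTimeout) → (Manipulate, A_PING)
try evDetect: (Dock, evDetect) → (Dock, A_WAIT)

evDone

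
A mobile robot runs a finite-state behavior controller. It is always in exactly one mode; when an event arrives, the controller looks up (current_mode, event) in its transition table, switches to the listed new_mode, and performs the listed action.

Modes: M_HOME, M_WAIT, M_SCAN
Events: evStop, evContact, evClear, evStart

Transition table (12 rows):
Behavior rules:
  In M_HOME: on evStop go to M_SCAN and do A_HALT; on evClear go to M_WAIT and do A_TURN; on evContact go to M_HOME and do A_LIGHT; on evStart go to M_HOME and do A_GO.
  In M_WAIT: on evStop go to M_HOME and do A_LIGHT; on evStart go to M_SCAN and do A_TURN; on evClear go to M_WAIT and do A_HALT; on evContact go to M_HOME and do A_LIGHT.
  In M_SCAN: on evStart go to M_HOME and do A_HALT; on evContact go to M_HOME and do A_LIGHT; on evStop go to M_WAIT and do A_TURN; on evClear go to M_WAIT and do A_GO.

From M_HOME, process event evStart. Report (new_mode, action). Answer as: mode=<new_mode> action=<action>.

current mode = M_HOME; filter table to that mode:
  (M_HOME, evStop) → (M_SCAN, A_HALT)
  (M_HOME, evClear) → (M_WAIT, A_TURN)
  (M_HOME, evContact) → (M_HOME, A_LIGHT)
  (M_HOME, evStart) → (M_HOME, A_GO)  ← event matches
event = evStart selects (M_HOME, A_GO)

mode=M_HOME action=A_GO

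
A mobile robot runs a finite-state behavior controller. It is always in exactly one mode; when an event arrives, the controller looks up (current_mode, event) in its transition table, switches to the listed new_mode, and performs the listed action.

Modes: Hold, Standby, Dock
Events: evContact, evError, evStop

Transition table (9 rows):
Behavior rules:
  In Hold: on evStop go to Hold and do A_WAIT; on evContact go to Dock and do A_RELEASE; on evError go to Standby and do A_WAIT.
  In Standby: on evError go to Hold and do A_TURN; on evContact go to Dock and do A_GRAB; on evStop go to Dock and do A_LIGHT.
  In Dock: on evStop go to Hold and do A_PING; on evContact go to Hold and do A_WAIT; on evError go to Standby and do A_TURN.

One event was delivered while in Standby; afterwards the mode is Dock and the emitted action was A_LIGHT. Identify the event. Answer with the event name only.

try evContact: (Standby, evContact) → (Dock, A_GRAB)
try evError: (Standby, evError) → (Hold, A_TURN)
try evStop: (Standby, evStop) → (Dock, A_LIGHT)  ← matches

evStop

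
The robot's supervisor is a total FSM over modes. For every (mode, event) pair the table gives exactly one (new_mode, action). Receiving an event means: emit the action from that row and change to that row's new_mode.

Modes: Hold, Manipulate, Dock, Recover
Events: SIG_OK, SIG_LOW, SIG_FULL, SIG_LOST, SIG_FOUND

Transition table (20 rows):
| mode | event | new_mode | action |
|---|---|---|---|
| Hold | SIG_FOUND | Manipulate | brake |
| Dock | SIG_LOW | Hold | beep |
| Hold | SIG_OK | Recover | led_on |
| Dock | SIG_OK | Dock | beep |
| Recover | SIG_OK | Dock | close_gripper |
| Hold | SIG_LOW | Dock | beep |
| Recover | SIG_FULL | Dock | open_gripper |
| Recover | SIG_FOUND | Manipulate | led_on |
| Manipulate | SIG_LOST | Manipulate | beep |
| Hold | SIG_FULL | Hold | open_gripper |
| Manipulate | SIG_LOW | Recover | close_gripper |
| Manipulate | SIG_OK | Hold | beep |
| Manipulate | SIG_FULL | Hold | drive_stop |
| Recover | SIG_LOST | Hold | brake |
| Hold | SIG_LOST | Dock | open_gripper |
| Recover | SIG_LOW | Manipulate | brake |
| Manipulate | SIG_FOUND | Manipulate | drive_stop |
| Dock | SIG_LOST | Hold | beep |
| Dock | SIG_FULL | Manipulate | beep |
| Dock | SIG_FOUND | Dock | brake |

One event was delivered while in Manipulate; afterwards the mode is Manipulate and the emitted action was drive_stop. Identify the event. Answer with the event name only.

SIG_FOUND

try SIG_OK: (Manipulate, SIG_OK) → (Hold, beep)
try SIG_LOW: (Manipulate, SIG_LOW) → (Recover, close_gripper)
try SIG_FULL: (Manipulate, SIG_FULL) → (Hold, drive_stop)
try SIG_LOST: (Manipulate, SIG_LOST) → (Manipulate, beep)
try SIG_FOUND: (Manipulate, SIG_FOUND) → (Manipulate, drive_stop)  ← matches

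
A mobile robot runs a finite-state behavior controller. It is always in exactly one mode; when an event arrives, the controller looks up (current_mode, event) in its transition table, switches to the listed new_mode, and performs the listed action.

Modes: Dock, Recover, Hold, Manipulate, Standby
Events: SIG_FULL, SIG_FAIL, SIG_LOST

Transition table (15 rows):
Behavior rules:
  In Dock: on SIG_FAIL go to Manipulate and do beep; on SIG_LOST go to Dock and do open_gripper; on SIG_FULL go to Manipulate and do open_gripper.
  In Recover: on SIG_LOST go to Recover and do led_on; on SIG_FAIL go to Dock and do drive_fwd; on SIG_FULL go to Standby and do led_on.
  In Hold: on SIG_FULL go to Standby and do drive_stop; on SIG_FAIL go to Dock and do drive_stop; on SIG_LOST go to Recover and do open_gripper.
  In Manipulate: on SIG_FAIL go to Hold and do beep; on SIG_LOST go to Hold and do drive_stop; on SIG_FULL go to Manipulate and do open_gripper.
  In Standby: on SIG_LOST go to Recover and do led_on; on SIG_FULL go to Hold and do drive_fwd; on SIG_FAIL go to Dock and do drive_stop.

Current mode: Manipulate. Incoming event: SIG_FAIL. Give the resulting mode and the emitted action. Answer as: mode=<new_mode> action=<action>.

current mode = Manipulate; filter table to that mode:
  (Manipulate, SIG_FAIL) → (Hold, beep)  ← event matches
  (Manipulate, SIG_LOST) → (Hold, drive_stop)
  (Manipulate, SIG_FULL) → (Manipulate, open_gripper)
event = SIG_FAIL selects (Hold, beep)

mode=Hold action=beep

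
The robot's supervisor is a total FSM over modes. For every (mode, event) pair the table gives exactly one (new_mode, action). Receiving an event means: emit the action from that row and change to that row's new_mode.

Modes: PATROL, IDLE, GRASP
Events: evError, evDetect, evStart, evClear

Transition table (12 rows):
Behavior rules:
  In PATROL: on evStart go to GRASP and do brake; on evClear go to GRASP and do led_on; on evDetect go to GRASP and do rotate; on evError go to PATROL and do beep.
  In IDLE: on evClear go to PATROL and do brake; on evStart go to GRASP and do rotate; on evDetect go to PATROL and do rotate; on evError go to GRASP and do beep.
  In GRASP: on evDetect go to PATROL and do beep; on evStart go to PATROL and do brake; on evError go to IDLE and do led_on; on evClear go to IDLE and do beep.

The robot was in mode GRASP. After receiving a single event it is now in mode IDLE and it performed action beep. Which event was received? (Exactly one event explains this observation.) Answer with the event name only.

evClear

try evError: (GRASP, evError) → (IDLE, led_on)
try evDetect: (GRASP, evDetect) → (PATROL, beep)
try evStart: (GRASP, evStart) → (PATROL, brake)
try evClear: (GRASP, evClear) → (IDLE, beep)  ← matches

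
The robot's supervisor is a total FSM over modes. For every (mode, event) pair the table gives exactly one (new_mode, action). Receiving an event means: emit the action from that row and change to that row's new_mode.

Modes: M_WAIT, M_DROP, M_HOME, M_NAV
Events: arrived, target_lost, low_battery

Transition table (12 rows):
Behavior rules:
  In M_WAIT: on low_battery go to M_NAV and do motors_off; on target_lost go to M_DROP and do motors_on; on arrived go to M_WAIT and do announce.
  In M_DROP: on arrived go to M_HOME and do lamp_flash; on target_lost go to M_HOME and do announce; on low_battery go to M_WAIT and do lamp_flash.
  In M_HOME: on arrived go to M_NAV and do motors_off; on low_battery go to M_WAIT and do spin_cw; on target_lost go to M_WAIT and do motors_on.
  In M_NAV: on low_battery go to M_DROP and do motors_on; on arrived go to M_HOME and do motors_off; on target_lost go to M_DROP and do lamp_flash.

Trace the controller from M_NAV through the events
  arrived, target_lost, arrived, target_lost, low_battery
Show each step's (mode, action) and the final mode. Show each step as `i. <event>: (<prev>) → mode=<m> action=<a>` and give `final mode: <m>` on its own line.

1. arrived: (M_NAV) → mode=M_HOME action=motors_off
2. target_lost: (M_HOME) → mode=M_WAIT action=motors_on
3. arrived: (M_WAIT) → mode=M_WAIT action=announce
4. target_lost: (M_WAIT) → mode=M_DROP action=motors_on
5. low_battery: (M_DROP) → mode=M_WAIT action=lamp_flash

final mode: M_WAIT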